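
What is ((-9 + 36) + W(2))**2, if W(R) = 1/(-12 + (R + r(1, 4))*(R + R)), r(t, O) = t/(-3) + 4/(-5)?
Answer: 11840481/16384 ≈ 722.69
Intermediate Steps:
r(t, O) = -4/5 - t/3 (r(t, O) = t*(-1/3) + 4*(-1/5) = -t/3 - 4/5 = -4/5 - t/3)
W(R) = 1/(-12 + 2*R*(-17/15 + R)) (W(R) = 1/(-12 + (R + (-4/5 - 1/3*1))*(R + R)) = 1/(-12 + (R + (-4/5 - 1/3))*(2*R)) = 1/(-12 + (R - 17/15)*(2*R)) = 1/(-12 + (-17/15 + R)*(2*R)) = 1/(-12 + 2*R*(-17/15 + R)))
((-9 + 36) + W(2))**2 = ((-9 + 36) + 15/(2*(-90 - 17*2 + 15*2**2)))**2 = (27 + 15/(2*(-90 - 34 + 15*4)))**2 = (27 + 15/(2*(-90 - 34 + 60)))**2 = (27 + (15/2)/(-64))**2 = (27 + (15/2)*(-1/64))**2 = (27 - 15/128)**2 = (3441/128)**2 = 11840481/16384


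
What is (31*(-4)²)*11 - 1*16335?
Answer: -10879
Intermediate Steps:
(31*(-4)²)*11 - 1*16335 = (31*16)*11 - 16335 = 496*11 - 16335 = 5456 - 16335 = -10879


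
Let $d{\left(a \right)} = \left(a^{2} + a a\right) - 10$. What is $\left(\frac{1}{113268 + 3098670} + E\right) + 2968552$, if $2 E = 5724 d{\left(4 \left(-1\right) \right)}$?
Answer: $\frac{9737041438009}{3211938} \approx 3.0315 \cdot 10^{6}$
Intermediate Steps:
$d{\left(a \right)} = -10 + 2 a^{2}$ ($d{\left(a \right)} = \left(a^{2} + a^{2}\right) - 10 = 2 a^{2} - 10 = -10 + 2 a^{2}$)
$E = 62964$ ($E = \frac{5724 \left(-10 + 2 \left(4 \left(-1\right)\right)^{2}\right)}{2} = \frac{5724 \left(-10 + 2 \left(-4\right)^{2}\right)}{2} = \frac{5724 \left(-10 + 2 \cdot 16\right)}{2} = \frac{5724 \left(-10 + 32\right)}{2} = \frac{5724 \cdot 22}{2} = \frac{1}{2} \cdot 125928 = 62964$)
$\left(\frac{1}{113268 + 3098670} + E\right) + 2968552 = \left(\frac{1}{113268 + 3098670} + 62964\right) + 2968552 = \left(\frac{1}{3211938} + 62964\right) + 2968552 = \frac{202236464233}{3211938} + 2968552 = \frac{9737041438009}{3211938}$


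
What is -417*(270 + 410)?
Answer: -283560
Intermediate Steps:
-417*(270 + 410) = -417*680 = -283560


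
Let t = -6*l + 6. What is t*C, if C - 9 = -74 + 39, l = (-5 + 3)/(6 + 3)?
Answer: -572/3 ≈ -190.67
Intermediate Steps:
l = -2/9 ≈ -0.22222
C = -26 (C = 9 + (-74 + 39) = 9 - 35 = -26)
t = 22/3 (t = -6*(-2/9) + 6 = 4/3 + 6 = 22/3 ≈ 7.3333)
t*C = (22/3)*(-26) = -572/3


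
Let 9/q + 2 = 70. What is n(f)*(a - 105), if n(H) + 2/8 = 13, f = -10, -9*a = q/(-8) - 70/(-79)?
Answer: -40649689/30336 ≈ -1340.0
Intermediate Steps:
q = 9/68 (q = 9/(-2 + 70) = 9/68 ≈ 0.13235)
a = -37369/386784 (a = -((9/68)/(-8) - 70/(-79))/9 = -((9/68)*(-1/8) - 70*(-1/79))/9 = -(-9/544 + 70/79)/9 = -1/9*37369/42976 = -37369/386784 ≈ -0.096615)
n(H) = 51/4 (n(H) = -1/4 + 13 = 51/4)
n(f)*(a - 105) = 51*(-37369/386784 - 105)/4 = (51/4)*(-40649689/386784) = -40649689/30336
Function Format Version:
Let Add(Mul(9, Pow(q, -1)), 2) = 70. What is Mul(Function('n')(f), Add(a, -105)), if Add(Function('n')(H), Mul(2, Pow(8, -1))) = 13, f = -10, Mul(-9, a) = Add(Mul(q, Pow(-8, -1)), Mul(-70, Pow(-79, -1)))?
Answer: Rational(-40649689, 30336) ≈ -1340.0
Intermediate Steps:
q = Rational(9, 68) (q = Mul(9, Pow(Add(-2, 70), -1)) = Mul(9, Pow(68, -1)) = Mul(9, Rational(1, 68)) = Rational(9, 68) ≈ 0.13235)
a = Rational(-37369, 386784) (a = Mul(Rational(-1, 9), Add(Mul(Rational(9, 68), Pow(-8, -1)), Mul(-70, Pow(-79, -1)))) = Mul(Rational(-1, 9), Add(Mul(Rational(9, 68), Rational(-1, 8)), Mul(-70, Rational(-1, 79)))) = Mul(Rational(-1, 9), Add(Rational(-9, 544), Rational(70, 79))) = Mul(Rational(-1, 9), Rational(37369, 42976)) = Rational(-37369, 386784) ≈ -0.096615)
Function('n')(H) = Rational(51, 4) (Function('n')(H) = Add(Rational(-1, 4), 13) = Rational(51, 4))
Mul(Function('n')(f), Add(a, -105)) = Mul(Rational(51, 4), Add(Rational(-37369, 386784), -105)) = Mul(Rational(51, 4), Rational(-40649689, 386784)) = Rational(-40649689, 30336)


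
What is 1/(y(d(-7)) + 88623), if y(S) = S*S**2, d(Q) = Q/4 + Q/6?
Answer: 1728/153097669 ≈ 1.1287e-5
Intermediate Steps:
d(Q) = 5*Q/12 (d(Q) = Q*(1/4) + Q*(1/6) = Q/4 + Q/6 = 5*Q/12)
y(S) = S**3
1/(y(d(-7)) + 88623) = 1/(((5/12)*(-7))**3 + 88623) = 1/((-35/12)**3 + 88623) = 1/(-42875/1728 + 88623) = 1/(153097669/1728) = 1728/153097669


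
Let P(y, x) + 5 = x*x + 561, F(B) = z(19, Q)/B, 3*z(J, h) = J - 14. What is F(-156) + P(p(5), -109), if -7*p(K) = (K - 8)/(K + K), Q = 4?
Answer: 5820511/468 ≈ 12437.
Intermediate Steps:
p(K) = -(-8 + K)/(14*K) (p(K) = -(K - 8)/(7*(K + K)) = -(-8 + K)/(7*(2*K)) = -(-8 + K)*1/(2*K)/7 = -(-8 + K)/(14*K))
z(J, h) = -14/3 + J/3 (z(J, h) = (J - 14)/3 = (-14 + J)/3 = -14/3 + J/3)
F(B) = 5/(3*B) (F(B) = (-14/3 + (⅓)*19)/B = (-14/3 + 19/3)/B = 5/(3*B))
P(y, x) = 556 + x² (P(y, x) = -5 + (x*x + 561) = -5 + (x² + 561) = -5 + (561 + x²) = 556 + x²)
F(-156) + P(p(5), -109) = (5/3)/(-156) + (556 + (-109)²) = (5/3)*(-1/156) + (556 + 11881) = -5/468 + 12437 = 5820511/468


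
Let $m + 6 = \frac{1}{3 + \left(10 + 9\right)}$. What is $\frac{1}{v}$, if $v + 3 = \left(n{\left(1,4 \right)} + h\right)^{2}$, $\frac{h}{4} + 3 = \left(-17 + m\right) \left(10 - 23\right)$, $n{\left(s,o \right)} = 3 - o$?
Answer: $\frac{121}{168661806} \approx 7.1741 \cdot 10^{-7}$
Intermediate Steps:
$m = - \frac{131}{22}$ ($m = -6 + \frac{1}{3 + \left(10 + 9\right)} = -6 + \frac{1}{3 + 19} = -6 + \frac{1}{22} = - \frac{131}{22} \approx -5.9545$)
$h = \frac{12998}{11}$ ($h = -12 + 4 \left(-17 - \frac{131}{22}\right) \left(10 - 23\right) = -12 + 4 \left(\left(- \frac{505}{22}\right) \left(-13\right)\right) = -12 + 4 \cdot \frac{6565}{22} = -12 + \frac{13130}{11} = \frac{12998}{11} \approx 1181.6$)
$v = \frac{168661806}{121}$ ($v = -3 + \left(\left(3 - 4\right) + \frac{12998}{11}\right)^{2} = -3 + \left(-1 + \frac{12998}{11}\right)^{2} = -3 + \left(\frac{12987}{11}\right)^{2} = -3 + \frac{168662169}{121} = \frac{168661806}{121} \approx 1.3939 \cdot 10^{6}$)
$\frac{1}{v} = \frac{1}{\frac{168661806}{121}} = \frac{121}{168661806}$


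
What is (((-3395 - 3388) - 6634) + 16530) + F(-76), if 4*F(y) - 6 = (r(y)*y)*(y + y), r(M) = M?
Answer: -432747/2 ≈ -2.1637e+5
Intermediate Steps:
F(y) = 3/2 + y**3/2 (F(y) = 3/2 + ((y*y)*(y + y))/4 = 3/2 + (y**2*(2*y))/4 = 3/2 + (2*y**3)/4 = 3/2 + y**3/2)
(((-3395 - 3388) - 6634) + 16530) + F(-76) = (((-3395 - 3388) - 6634) + 16530) + (3/2 + (1/2)*(-76)**3) = ((-6783 - 6634) + 16530) + (3/2 + (1/2)*(-438976)) = (-13417 + 16530) + (3/2 - 219488) = 3113 - 438973/2 = -432747/2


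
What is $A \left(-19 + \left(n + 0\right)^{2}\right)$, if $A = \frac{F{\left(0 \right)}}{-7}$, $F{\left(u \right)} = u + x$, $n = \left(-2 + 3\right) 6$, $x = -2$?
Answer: $\frac{34}{7} \approx 4.8571$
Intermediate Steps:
$n = 6$ ($n = 1 \cdot 6 = 6$)
$F{\left(u \right)} = -2 + u$ ($F{\left(u \right)} = u - 2 = -2 + u$)
$A = \frac{2}{7}$ ($A = \frac{-2 + 0}{-7} = \left(-2\right) \left(- \frac{1}{7}\right) = \frac{2}{7} \approx 0.28571$)
$A \left(-19 + \left(n + 0\right)^{2}\right) = \frac{2 \left(-19 + \left(6 + 0\right)^{2}\right)}{7} = \frac{2 \left(-19 + 6^{2}\right)}{7} = \frac{2 \left(-19 + 36\right)}{7} = \frac{2}{7} \cdot 17 = \frac{34}{7}$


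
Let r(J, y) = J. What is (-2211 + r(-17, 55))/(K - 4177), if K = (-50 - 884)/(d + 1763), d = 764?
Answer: 5630156/10556213 ≈ 0.53335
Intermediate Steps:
K = -934/2527 (K = (-50 - 884)/(764 + 1763) = -934/2527 ≈ -0.36961)
(-2211 + r(-17, 55))/(K - 4177) = (-2211 - 17)/(-934/2527 - 4177) = -2228/(-10556213/2527) = -2228*(-2527/10556213) = 5630156/10556213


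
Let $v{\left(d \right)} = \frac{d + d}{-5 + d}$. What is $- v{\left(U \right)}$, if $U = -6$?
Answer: $- \frac{12}{11} \approx -1.0909$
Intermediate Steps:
$v{\left(d \right)} = \frac{2 d}{-5 + d}$
$- v{\left(U \right)} = - \frac{2 \left(-6\right)}{-5 - 6} = - \frac{2 \left(-6\right)}{-11} = - \frac{2 \left(-6\right) \left(-1\right)}{11} = \left(-1\right) \frac{12}{11} = - \frac{12}{11}$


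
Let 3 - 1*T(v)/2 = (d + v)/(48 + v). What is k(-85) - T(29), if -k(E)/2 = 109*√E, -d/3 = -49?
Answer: -10/7 - 218*I*√85 ≈ -1.4286 - 2009.9*I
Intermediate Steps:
d = 147 (d = -3*(-49) = 147)
T(v) = 6 - 2*(147 + v)/(48 + v)
k(E) = -218*√E
k(-85) - T(29) = -218*I*√85 - 2*(-3 + 2*29)/(48 + 29) = -218*I*√85 - 2*(-3 + 58)/77 = -218*I*√85 - 2*55/77 = -218*I*√85 - 1*10/7 = -218*I*√85 - 10/7 = -10/7 - 218*I*√85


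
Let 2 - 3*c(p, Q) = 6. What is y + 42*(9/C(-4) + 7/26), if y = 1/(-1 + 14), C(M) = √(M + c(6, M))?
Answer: 148/13 - 189*I*√3/2 ≈ 11.385 - 163.68*I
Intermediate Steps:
c(p, Q) = -4/3 (c(p, Q) = ⅔ - ⅓*6 = ⅔ - 2 = -4/3)
C(M) = √(-4/3 + M) (C(M) = √(M - 4/3) = √(-4/3 + M))
y = 1/13 ≈ 0.076923
y + 42*(9/C(-4) + 7/26) = 1/13 + 42*(9/((√(-12 + 9*(-4))/3)) + 7/26) = 1/13 + 42*(9/((√(-12 - 36)/3)) + 7*(1/26)) = 1/13 + 42*(9/((√(-48)/3)) + 7/26) = 1/13 + 42*(9/(((4*I*√3)/3)) + 7/26) = 1/13 + 42*(9/((4*I*√3/3)) + 7/26) = 1/13 + 42*(9*(-I*√3/4) + 7/26) = 1/13 + 42*(-9*I*√3/4 + 7/26) = 1/13 + 42*(7/26 - 9*I*√3/4) = 1/13 + (147/13 - 189*I*√3/2) = 148/13 - 189*I*√3/2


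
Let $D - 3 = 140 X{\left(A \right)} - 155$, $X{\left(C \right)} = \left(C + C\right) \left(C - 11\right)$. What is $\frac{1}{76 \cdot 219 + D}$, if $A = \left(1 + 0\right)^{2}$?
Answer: $\frac{1}{13692} \approx 7.3035 \cdot 10^{-5}$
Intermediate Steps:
$A = 1$ ($A = 1^{2} = 1$)
$X{\left(C \right)} = 2 C \left(-11 + C\right)$
$D = -2952$ ($D = 3 + \left(140 \cdot 2 \cdot 1 \left(-11 + 1\right) - 155\right) = 3 + \left(140 \cdot 2 \cdot 1 \left(-10\right) - 155\right) = 3 + \left(140 \left(-20\right) - 155\right) = 3 - 2955 = -2952$)
$\frac{1}{76 \cdot 219 + D} = \frac{1}{76 \cdot 219 - 2952} = \frac{1}{16644 - 2952} = \frac{1}{13692}$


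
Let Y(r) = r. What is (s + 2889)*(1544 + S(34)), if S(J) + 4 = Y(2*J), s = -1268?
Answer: 2606568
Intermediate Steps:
S(J) = -4 + 2*J
(s + 2889)*(1544 + S(34)) = (-1268 + 2889)*(1544 + (-4 + 2*34)) = 1621*(1544 + (-4 + 68)) = 1621*(1544 + 64) = 1621*1608 = 2606568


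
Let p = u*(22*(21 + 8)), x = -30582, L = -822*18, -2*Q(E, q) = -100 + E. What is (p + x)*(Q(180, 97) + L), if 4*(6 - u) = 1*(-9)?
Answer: 375625266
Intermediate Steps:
Q(E, q) = 50 - E/2 (Q(E, q) = -(-100 + E)/2 = 50 - E/2)
L = -14796
u = 33/4 (u = 6 - (-9)/4 = 6 - ¼*(-9) = 6 + 9/4 = 33/4 ≈ 8.2500)
p = 10527/2 (p = 33*(22*(21 + 8))/4 = 33*(22*29)/4 = (33/4)*638 = 10527/2 ≈ 5263.5)
(p + x)*(Q(180, 97) + L) = (10527/2 - 30582)*((50 - ½*180) - 14796) = -50637*((50 - 90) - 14796)/2 = -50637*(-40 - 14796)/2 = -50637/2*(-14836) = 375625266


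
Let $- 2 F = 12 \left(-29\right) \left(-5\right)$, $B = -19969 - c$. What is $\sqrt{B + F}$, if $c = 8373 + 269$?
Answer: $i \sqrt{29481} \approx 171.7 i$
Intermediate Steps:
$c = 8642$
$B = -28611$ ($B = -19969 - 8642 = -28611$)
$F = -870$ ($F = - \frac{12 \left(-29\right) \left(-5\right)}{2} = - \frac{\left(-348\right) \left(-5\right)}{2} = \left(- \frac{1}{2}\right) 1740 = -870$)
$\sqrt{B + F} = \sqrt{-28611 - 870} = \sqrt{-29481} = i \sqrt{29481}$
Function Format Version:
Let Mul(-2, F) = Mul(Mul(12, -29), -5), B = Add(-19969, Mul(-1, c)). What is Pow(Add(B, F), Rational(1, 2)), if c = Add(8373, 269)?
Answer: Mul(I, Pow(29481, Rational(1, 2))) ≈ Mul(171.70, I)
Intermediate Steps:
c = 8642
B = -28611 (B = Add(-19969, Mul(-1, 8642)) = Add(-19969, -8642) = -28611)
F = -870 (F = Mul(Rational(-1, 2), Mul(Mul(12, -29), -5)) = Mul(Rational(-1, 2), Mul(-348, -5)) = Mul(Rational(-1, 2), 1740) = -870)
Pow(Add(B, F), Rational(1, 2)) = Pow(Add(-28611, -870), Rational(1, 2)) = Pow(-29481, Rational(1, 2)) = Mul(I, Pow(29481, Rational(1, 2)))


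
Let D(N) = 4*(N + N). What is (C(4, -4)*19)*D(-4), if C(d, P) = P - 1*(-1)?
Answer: 1824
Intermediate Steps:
C(d, P) = 1 + P (C(d, P) = P + 1 = 1 + P)
D(N) = 8*N (D(N) = 4*(2*N) = 8*N)
(C(4, -4)*19)*D(-4) = ((1 - 4)*19)*(8*(-4)) = -3*19*(-32) = -57*(-32) = 1824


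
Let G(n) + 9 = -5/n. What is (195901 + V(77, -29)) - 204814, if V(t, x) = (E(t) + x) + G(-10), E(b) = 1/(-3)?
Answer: -53705/6 ≈ -8950.8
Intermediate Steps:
E(b) = -⅓
G(n) = -9 - 5/n
V(t, x) = -53/6 + x (V(t, x) = (-⅓ + x) + (-9 - 5/(-10)) = (-⅓ + x) + (-9 - 5*(-⅒)) = (-⅓ + x) + (-9 + ½) = (-⅓ + x) - 17/2 = -53/6 + x)
(195901 + V(77, -29)) - 204814 = (195901 + (-53/6 - 29)) - 204814 = (195901 - 227/6) - 204814 = 1175179/6 - 204814 = -53705/6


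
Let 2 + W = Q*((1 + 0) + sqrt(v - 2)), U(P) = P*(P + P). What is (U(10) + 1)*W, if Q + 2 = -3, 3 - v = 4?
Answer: -1407 - 1005*I*sqrt(3) ≈ -1407.0 - 1740.7*I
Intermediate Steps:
v = -1 (v = 3 - 1*4 = 3 - 4 = -1)
Q = -5 (Q = -2 - 3 = -5)
U(P) = 2*P**2 (U(P) = P*(2*P) = 2*P**2)
W = -7 - 5*I*sqrt(3) (W = -2 - 5*((1 + 0) + sqrt(-1 - 2)) = -2 - 5*(1 + sqrt(-3)) = -2 - 5*(1 + I*sqrt(3)) = -2 + (-5 - 5*I*sqrt(3)) = -7 - 5*I*sqrt(3) ≈ -7.0 - 8.6602*I)
(U(10) + 1)*W = (2*10**2 + 1)*(-7 - 5*I*sqrt(3)) = (2*100 + 1)*(-7 - 5*I*sqrt(3)) = (200 + 1)*(-7 - 5*I*sqrt(3)) = 201*(-7 - 5*I*sqrt(3)) = -1407 - 1005*I*sqrt(3)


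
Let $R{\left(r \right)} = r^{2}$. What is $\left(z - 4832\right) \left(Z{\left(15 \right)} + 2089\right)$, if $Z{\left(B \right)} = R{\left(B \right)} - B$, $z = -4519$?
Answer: $-21497949$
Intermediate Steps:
$Z{\left(B \right)} = B^{2} - B$
$\left(z - 4832\right) \left(Z{\left(15 \right)} + 2089\right) = \left(-4519 - 4832\right) \left(15 \left(-1 + 15\right) + 2089\right) = - 9351 \left(15 \cdot 14 + 2089\right) = - 9351 \left(210 + 2089\right) = \left(-9351\right) 2299 = -21497949$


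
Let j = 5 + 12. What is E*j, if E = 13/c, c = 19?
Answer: 221/19 ≈ 11.632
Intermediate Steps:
j = 17
E = 13/19 ≈ 0.68421
E*j = (13/19)*17 = 221/19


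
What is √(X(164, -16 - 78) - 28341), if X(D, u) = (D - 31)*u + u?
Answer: I*√40937 ≈ 202.33*I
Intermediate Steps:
X(D, u) = u + u*(-31 + D) (X(D, u) = (-31 + D)*u + u = u*(-31 + D) + u = u + u*(-31 + D))
√(X(164, -16 - 78) - 28341) = √((-16 - 78)*(-30 + 164) - 28341) = √(-94*134 - 28341) = √(-12596 - 28341) = √(-40937) = I*√40937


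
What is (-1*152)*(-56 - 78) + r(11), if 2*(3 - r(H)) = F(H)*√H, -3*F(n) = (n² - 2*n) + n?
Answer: 20371 + 55*√11/3 ≈ 20432.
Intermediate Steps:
F(n) = -n²/3 + n/3 (F(n) = -((n² - 2*n) + n)/3 = -(n² - n)/3 = -n²/3 + n/3)
r(H) = 3 - H^(3/2)*(1 - H)/6 (r(H) = 3 - H*(1 - H)/3*√H/2 = 3 - H^(3/2)*(1 - H)/6)
(-1*152)*(-56 - 78) + r(11) = (-1*152)*(-56 - 78) + (3 + 11^(3/2)*(-1 + 11)/6) = -152*(-134) + (3 + (⅙)*(11*√11)*10) = 20368 + (3 + 55*√11/3) = 20371 + 55*√11/3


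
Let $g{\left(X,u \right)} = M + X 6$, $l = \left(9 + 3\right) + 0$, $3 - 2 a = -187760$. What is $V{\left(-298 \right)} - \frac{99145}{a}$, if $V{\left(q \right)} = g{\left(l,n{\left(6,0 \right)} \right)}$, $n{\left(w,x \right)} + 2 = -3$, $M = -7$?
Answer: $\frac{12006305}{187763} \approx 63.944$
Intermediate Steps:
$a = \frac{187763}{2}$ ($a = \frac{3}{2} - -93880 = \frac{3}{2} + 93880 = \frac{187763}{2} \approx 93882.0$)
$l = 12$ ($l = 12 + 0 = 12$)
$n{\left(w,x \right)} = -5$ ($n{\left(w,x \right)} = -2 - 3 = -5$)
$g{\left(X,u \right)} = -7 + 6 X$ ($g{\left(X,u \right)} = -7 + X 6 = -7 + 6 X$)
$V{\left(q \right)} = 65$ ($V{\left(q \right)} = -7 + 6 \cdot 12 = -7 + 72 = 65$)
$V{\left(-298 \right)} - \frac{99145}{a} = 65 - \frac{99145}{\frac{187763}{2}} = 65 - 99145 \cdot \frac{2}{187763} = 65 - \frac{198290}{187763} = \frac{12006305}{187763}$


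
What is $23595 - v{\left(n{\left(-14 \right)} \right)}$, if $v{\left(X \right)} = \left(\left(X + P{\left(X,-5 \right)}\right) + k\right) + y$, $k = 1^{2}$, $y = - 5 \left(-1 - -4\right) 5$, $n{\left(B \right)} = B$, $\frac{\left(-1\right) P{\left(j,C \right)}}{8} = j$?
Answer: $23571$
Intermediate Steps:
$P{\left(j,C \right)} = - 8 j$
$y = -75$ ($y = - 5 \left(-1 + 4\right) 5 = \left(-5\right) 3 \cdot 5 = \left(-15\right) 5 = -75$)
$k = 1$
$v{\left(X \right)} = -74 - 7 X$ ($v{\left(X \right)} = \left(\left(X - 8 X\right) + 1\right) - 75 = \left(- 7 X + 1\right) - 75 = \left(1 - 7 X\right) - 75 = -74 - 7 X$)
$23595 - v{\left(n{\left(-14 \right)} \right)} = 23595 - \left(-74 - -98\right) = 23595 - \left(-74 + 98\right) = 23595 - 24 = 23571$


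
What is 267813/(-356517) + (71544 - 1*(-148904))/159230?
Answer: 285314251/450541285 ≈ 0.63327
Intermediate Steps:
267813/(-356517) + (71544 - 1*(-148904))/159230 = 267813*(-1/356517) + (71544 + 148904)*(1/159230) = -4251/5659 + 220448*(1/159230) = -4251/5659 + 110224/79615 = 285314251/450541285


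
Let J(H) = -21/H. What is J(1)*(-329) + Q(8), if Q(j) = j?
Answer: 6917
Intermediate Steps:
J(1)*(-329) + Q(8) = -21/1*(-329) + 8 = -21*1*(-329) + 8 = -21*(-329) + 8 = 6909 + 8 = 6917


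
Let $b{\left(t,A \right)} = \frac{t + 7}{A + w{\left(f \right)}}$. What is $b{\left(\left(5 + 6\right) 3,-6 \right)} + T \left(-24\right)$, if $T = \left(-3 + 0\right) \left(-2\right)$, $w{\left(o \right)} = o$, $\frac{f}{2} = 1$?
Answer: $-154$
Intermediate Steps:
$f = 2$ ($f = 2 \cdot 1 = 2$)
$T = 6$ ($T = \left(-3\right) \left(-2\right) = 6$)
$b{\left(t,A \right)} = \frac{7 + t}{2 + A}$ ($b{\left(t,A \right)} = \frac{t + 7}{A + 2} = \frac{7 + t}{2 + A}$)
$b{\left(\left(5 + 6\right) 3,-6 \right)} + T \left(-24\right) = \frac{7 + \left(5 + 6\right) 3}{2 - 6} + 6 \left(-24\right) = \frac{7 + 11 \cdot 3}{-4} - 144 = - \frac{7 + 33}{4} - 144 = \left(- \frac{1}{4}\right) 40 - 144 = -10 - 144 = -154$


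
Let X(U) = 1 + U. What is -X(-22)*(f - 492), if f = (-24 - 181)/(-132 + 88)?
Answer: -450303/44 ≈ -10234.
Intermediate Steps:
f = 205/44 (f = -205/(-44) = -205*(-1/44) = 205/44 ≈ 4.6591)
-X(-22)*(f - 492) = -(1 - 22)*(205/44 - 492) = -(-21)*(-21443)/44 = -1*450303/44 = -450303/44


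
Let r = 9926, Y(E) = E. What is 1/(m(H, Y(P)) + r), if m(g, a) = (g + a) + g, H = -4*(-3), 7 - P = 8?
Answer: 1/9949 ≈ 0.00010051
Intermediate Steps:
P = -1 (P = 7 - 1*8 = 7 - 8 = -1)
H = 12
m(g, a) = a + 2*g (m(g, a) = (a + g) + g = a + 2*g)
1/(m(H, Y(P)) + r) = 1/((-1 + 2*12) + 9926) = 1/((-1 + 24) + 9926) = 1/(23 + 9926) = 1/9949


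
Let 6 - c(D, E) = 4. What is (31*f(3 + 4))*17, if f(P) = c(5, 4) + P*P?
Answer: 26877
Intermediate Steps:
c(D, E) = 2 (c(D, E) = 6 - 1*4 = 6 - 4 = 2)
f(P) = 2 + P**2 (f(P) = 2 + P*P = 2 + P**2)
(31*f(3 + 4))*17 = (31*(2 + (3 + 4)**2))*17 = (31*(2 + 7**2))*17 = (31*(2 + 49))*17 = (31*51)*17 = 1581*17 = 26877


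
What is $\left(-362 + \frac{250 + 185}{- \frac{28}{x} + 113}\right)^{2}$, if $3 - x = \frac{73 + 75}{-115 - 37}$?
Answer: $\frac{3642948639801}{28440889} \approx 1.2809 \cdot 10^{5}$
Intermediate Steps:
$x = \frac{151}{38}$ ($x = 3 - \frac{73 + 75}{-115 - 37} = 3 - \frac{148}{-152} = 3 - 148 \left(- \frac{1}{152}\right) = 3 - - \frac{37}{38} = 3 + \frac{37}{38} = \frac{151}{38} \approx 3.9737$)
$\left(-362 + \frac{250 + 185}{- \frac{28}{x} + 113}\right)^{2} = \left(-362 + \frac{250 + 185}{- \frac{28}{\frac{151}{38}} + 113}\right)^{2} = \left(-362 + \frac{435}{\left(-28\right) \frac{38}{151} + 113}\right)^{2} = \left(-362 + \frac{435}{- \frac{1064}{151} + 113}\right)^{2} = \left(-362 + \frac{435}{\frac{15999}{151}}\right)^{2} = \left(-362 + 435 \cdot \frac{151}{15999}\right)^{2} = \left(-362 + \frac{21895}{5333}\right)^{2} = \left(- \frac{1908651}{5333}\right)^{2} = \frac{3642948639801}{28440889}$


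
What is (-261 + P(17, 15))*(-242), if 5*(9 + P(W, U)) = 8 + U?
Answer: 321134/5 ≈ 64227.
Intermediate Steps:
P(W, U) = -37/5 + U/5 (P(W, U) = -9 + (8 + U)/5 = -9 + (8/5 + U/5) = -37/5 + U/5)
(-261 + P(17, 15))*(-242) = (-261 + (-37/5 + (⅕)*15))*(-242) = (-261 + (-37/5 + 3))*(-242) = (-261 - 22/5)*(-242) = -1327/5*(-242) = 321134/5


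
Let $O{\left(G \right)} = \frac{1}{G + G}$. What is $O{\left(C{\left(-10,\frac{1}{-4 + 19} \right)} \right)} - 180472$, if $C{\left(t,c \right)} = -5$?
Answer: $- \frac{1804721}{10} \approx -1.8047 \cdot 10^{5}$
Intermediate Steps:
$O{\left(G \right)} = \frac{1}{2 G}$
$O{\left(C{\left(-10,\frac{1}{-4 + 19} \right)} \right)} - 180472 = \frac{1}{2 \left(-5\right)} - 180472 = \frac{1}{2} \left(- \frac{1}{5}\right) - 180472 = - \frac{1}{10} - 180472 = - \frac{1804721}{10}$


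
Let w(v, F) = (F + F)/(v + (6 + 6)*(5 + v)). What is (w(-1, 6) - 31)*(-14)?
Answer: 20230/47 ≈ 430.43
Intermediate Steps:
w(v, F) = 2*F/(60 + 13*v) (w(v, F) = (2*F)/(v + 12*(5 + v)) = (2*F)/(v + (60 + 12*v)) = (2*F)/(60 + 13*v) = 2*F/(60 + 13*v))
(w(-1, 6) - 31)*(-14) = (2*6/(60 + 13*(-1)) - 31)*(-14) = (2*6/(60 - 13) - 31)*(-14) = (2*6/47 - 31)*(-14) = (2*6*(1/47) - 31)*(-14) = (12/47 - 31)*(-14) = -1445/47*(-14) = 20230/47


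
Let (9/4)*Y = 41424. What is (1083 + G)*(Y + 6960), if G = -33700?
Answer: -2482545104/3 ≈ -8.2751e+8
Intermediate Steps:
Y = 55232/3 (Y = (4/9)*41424 = 55232/3 ≈ 18411.)
(1083 + G)*(Y + 6960) = (1083 - 33700)*(55232/3 + 6960) = -32617*76112/3 = -2482545104/3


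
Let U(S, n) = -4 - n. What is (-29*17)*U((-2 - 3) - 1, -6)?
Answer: -986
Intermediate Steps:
(-29*17)*U((-2 - 3) - 1, -6) = (-29*17)*(-4 - 1*(-6)) = -493*(-4 + 6) = -493*2 = -986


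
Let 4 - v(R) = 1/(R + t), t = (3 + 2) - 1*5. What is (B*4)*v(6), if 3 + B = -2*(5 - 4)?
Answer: -230/3 ≈ -76.667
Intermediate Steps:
t = 0 (t = 5 - 5 = 0)
v(R) = 4 - 1/R (v(R) = 4 - 1/(R + 0) = 4 - 1/R)
B = -5 (B = -3 - 2*(5 - 4) = -3 - 2*1 = -3 - 2 = -5)
(B*4)*v(6) = (-5*4)*(4 - 1/6) = -20*(4 - 1*⅙) = -20*(4 - ⅙) = -20*23/6 = -230/3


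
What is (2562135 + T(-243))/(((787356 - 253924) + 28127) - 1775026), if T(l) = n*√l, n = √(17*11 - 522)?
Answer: -854045/404489 + 3*√1005/404489 ≈ -2.1112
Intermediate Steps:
n = I*√335 (n = √(187 - 522) = √(-335) = I*√335 ≈ 18.303*I)
T(l) = I*√335*√l (T(l) = (I*√335)*√l = I*√335*√l)
(2562135 + T(-243))/(((787356 - 253924) + 28127) - 1775026) = (2562135 + I*√335*√(-243))/(((787356 - 253924) + 28127) - 1775026) = (2562135 + I*√335*(9*I*√3))/((533432 + 28127) - 1775026) = (2562135 - 9*√1005)/(561559 - 1775026) = (2562135 - 9*√1005)/(-1213467) = (2562135 - 9*√1005)*(-1/1213467) = -854045/404489 + 3*√1005/404489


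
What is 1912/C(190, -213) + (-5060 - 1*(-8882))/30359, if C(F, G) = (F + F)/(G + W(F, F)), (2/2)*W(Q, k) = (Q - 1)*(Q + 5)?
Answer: 75962069082/412015 ≈ 1.8437e+5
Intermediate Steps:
W(Q, k) = (-1 + Q)*(5 + Q) (W(Q, k) = (Q - 1)*(Q + 5) = (-1 + Q)*(5 + Q))
C(F, G) = 2*F/(-5 + G + F**2 + 4*F) (C(F, G) = (F + F)/(G + (-5 + F**2 + 4*F)) = (2*F)/(-5 + G + F**2 + 4*F) = 2*F/(-5 + G + F**2 + 4*F))
1912/C(190, -213) + (-5060 - 1*(-8882))/30359 = 1912/((2*190/(-5 - 213 + 190**2 + 4*190))) + (-5060 - 1*(-8882))/30359 = 1912/((2*190/(-5 - 213 + 36100 + 760))) + (-5060 + 8882)*(1/30359) = 1912/((2*190/36642)) + 3822*(1/30359) = 1912/((2*190*(1/36642))) + 546/4337 = 1912/(190/18321) + 546/4337 = 1912*(18321/190) + 546/4337 = 17514876/95 + 546/4337 = 75962069082/412015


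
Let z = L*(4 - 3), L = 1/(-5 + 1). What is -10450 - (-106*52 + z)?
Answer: -19751/4 ≈ -4937.8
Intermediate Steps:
L = -¼ (L = 1/(-4) = -¼ ≈ -0.25000)
z = -¼ (z = -(4 - 3)/4 = -¼*1 = -¼ ≈ -0.25000)
-10450 - (-106*52 + z) = -10450 - (-106*52 - ¼) = -10450 - (-5512 - ¼) = -10450 - 1*(-22049/4) = -10450 + 22049/4 = -19751/4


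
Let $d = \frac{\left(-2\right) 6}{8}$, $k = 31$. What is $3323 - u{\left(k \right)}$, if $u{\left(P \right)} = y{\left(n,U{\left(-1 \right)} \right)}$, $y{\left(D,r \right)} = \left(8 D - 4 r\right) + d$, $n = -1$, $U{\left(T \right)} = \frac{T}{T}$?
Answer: $\frac{6673}{2} \approx 3336.5$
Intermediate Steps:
$U{\left(T \right)} = 1$
$d = - \frac{3}{2}$ ($d = \left(-12\right) \frac{1}{8} = - \frac{3}{2} \approx -1.5$)
$y{\left(D,r \right)} = - \frac{3}{2} - 4 r + 8 D$ ($y{\left(D,r \right)} = \left(8 D - 4 r\right) - \frac{3}{2} = \left(- 4 r + 8 D\right) - \frac{3}{2} = - \frac{3}{2} - 4 r + 8 D$)
$u{\left(P \right)} = - \frac{27}{2}$ ($u{\left(P \right)} = - \frac{3}{2} - 4 + 8 \left(-1\right) = - \frac{3}{2} - 4 - 8 = - \frac{27}{2}$)
$3323 - u{\left(k \right)} = 3323 - - \frac{27}{2} = 3323 + \frac{27}{2} = \frac{6673}{2}$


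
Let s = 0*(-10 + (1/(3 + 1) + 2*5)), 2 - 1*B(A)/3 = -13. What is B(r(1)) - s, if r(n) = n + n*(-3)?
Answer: 45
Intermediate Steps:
r(n) = -2*n (r(n) = n - 3*n = -2*n)
B(A) = 45 (B(A) = 6 - 3*(-13) = 6 + 39 = 45)
s = 0 (s = 0*(-10 + (1/4 + 10)) = 0*(-10 + (¼ + 10)) = 0*(-10 + 41/4) = 0*(¼) = 0)
B(r(1)) - s = 45 - 1*0 = 45 + 0 = 45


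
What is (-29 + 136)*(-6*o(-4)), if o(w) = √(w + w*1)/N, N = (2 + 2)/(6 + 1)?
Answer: -2247*I*√2 ≈ -3177.7*I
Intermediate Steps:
N = 4/7 ≈ 0.57143
o(w) = 7*√2*√w/4 (o(w) = √(w + w*1)/(4/7) = √(w + w)*(7/4) = √(2*w)*(7/4) = (√2*√w)*(7/4) = 7*√2*√w/4)
(-29 + 136)*(-6*o(-4)) = (-29 + 136)*(-21*√2*√(-4)/2) = 107*(-21*√2*2*I/2) = 107*(-21*I*√2) = -2247*I*√2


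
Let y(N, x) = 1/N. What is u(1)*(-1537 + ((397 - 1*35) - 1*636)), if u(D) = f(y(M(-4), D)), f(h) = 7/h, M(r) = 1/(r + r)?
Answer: 12677/8 ≈ 1584.6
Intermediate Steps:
M(r) = 1/(2*r)
u(D) = -7/8 (u(D) = 7/(1/((½)/(-4))) = 7/(1/((½)*(-¼))) = 7/(1/(-⅛)) = 7/(-8) = 7*(-⅛) = -7/8)
u(1)*(-1537 + ((397 - 1*35) - 1*636)) = -7*(-1537 + ((397 - 1*35) - 1*636))/8 = -7*(-1537 + ((397 - 35) - 636))/8 = -7*(-1537 + (362 - 636))/8 = -7*(-1537 - 274)/8 = -7/8*(-1811) = 12677/8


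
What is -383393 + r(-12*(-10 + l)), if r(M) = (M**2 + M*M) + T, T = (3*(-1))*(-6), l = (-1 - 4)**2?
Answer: -318575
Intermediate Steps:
l = 25 (l = (-5)**2 = 25)
T = 18 (T = -3*(-6) = 18)
r(M) = 18 + 2*M**2 (r(M) = (M**2 + M*M) + 18 = (M**2 + M**2) + 18 = 2*M**2 + 18 = 18 + 2*M**2)
-383393 + r(-12*(-10 + l)) = -383393 + (18 + 2*(-12*(-10 + 25))**2) = -383393 + (18 + 2*(-12*15)**2) = -383393 + (18 + 2*(-180)**2) = -383393 + (18 + 2*32400) = -383393 + (18 + 64800) = -383393 + 64818 = -318575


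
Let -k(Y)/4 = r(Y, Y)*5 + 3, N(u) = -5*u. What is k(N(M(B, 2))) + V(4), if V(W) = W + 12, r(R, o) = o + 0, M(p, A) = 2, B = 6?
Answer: 204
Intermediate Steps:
r(R, o) = o
V(W) = 12 + W
k(Y) = -12 - 20*Y (k(Y) = -4*(Y*5 + 3) = -4*(5*Y + 3) = -4*(3 + 5*Y) = -12 - 20*Y)
k(N(M(B, 2))) + V(4) = (-12 - (-100)*2) + (12 + 4) = (-12 - 20*(-10)) + 16 = (-12 + 200) + 16 = 188 + 16 = 204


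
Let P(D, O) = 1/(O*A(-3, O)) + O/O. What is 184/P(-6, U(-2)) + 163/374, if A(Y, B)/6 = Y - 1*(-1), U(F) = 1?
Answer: 75235/374 ≈ 201.16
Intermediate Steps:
A(Y, B) = 6 + 6*Y (A(Y, B) = 6*(Y - 1*(-1)) = 6*(Y + 1) = 6*(1 + Y) = 6 + 6*Y)
P(D, O) = 1 - 1/(12*O) (P(D, O) = 1/(O*(6 + 6*(-3))) + O/O = 1/(O*(6 - 18)) + 1 = 1/(O*(-12)) + 1 = -1/12/O + 1 = -1/(12*O) + 1 = 1 - 1/(12*O))
184/P(-6, U(-2)) + 163/374 = 184/(((-1/12 + 1)/1)) + 163/374 = 184/((1*(11/12))) + 163*(1/374) = 184/(11/12) + 163/374 = 184*(12/11) + 163/374 = 2208/11 + 163/374 = 75235/374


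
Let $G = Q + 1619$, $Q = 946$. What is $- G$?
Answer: $-2565$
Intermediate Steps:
$G = 2565$ ($G = 946 + 1619 = 2565$)
$- G = \left(-1\right) 2565 = -2565$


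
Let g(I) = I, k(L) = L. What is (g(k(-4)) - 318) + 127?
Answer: -195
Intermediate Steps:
(g(k(-4)) - 318) + 127 = (-4 - 318) + 127 = -322 + 127 = -195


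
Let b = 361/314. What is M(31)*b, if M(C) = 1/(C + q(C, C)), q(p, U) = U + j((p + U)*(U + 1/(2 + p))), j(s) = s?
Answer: 11913/20577676 ≈ 0.00057893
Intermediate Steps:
q(p, U) = U + (U + p)*(U + 1/(2 + p)) (q(p, U) = U + (p + U)*(U + 1/(2 + p)) = U + (U + p)*(U + 1/(2 + p)))
M(C) = 1/(C + (2*C + C*(2 + C) + 2*C**2*(2 + C))/(2 + C)) (M(C) = 1/(C + (C + C + C*(2 + C) + C*(2 + C)*(C + C))/(2 + C)) = 1/(C + (C + C + C*(2 + C) + C*(2 + C)*(2*C))/(2 + C)) = 1/(C + (C + C + C*(2 + C) + 2*C**2*(2 + C))/(2 + C)) = 1/(C + (2*C + C*(2 + C) + 2*C**2*(2 + C))/(2 + C)))
b = 361/314 (b = 361*(1/314) = 361/314 ≈ 1.1497)
M(31)*b = ((1/2)*(2 + 31)/(31*(3 + 31 + 31*(2 + 31))))*(361/314) = ((1/2)*(1/31)*33/(3 + 31 + 31*33))*(361/314) = ((1/2)*(1/31)*33/(3 + 31 + 1023))*(361/314) = ((1/2)*(1/31)*33/1057)*(361/314) = ((1/2)*(1/31)*(1/1057)*33)*(361/314) = (33/65534)*(361/314) = 11913/20577676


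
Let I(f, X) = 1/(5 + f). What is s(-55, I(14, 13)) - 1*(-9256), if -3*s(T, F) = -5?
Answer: 27773/3 ≈ 9257.7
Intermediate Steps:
s(T, F) = 5/3 (s(T, F) = -⅓*(-5) = 5/3)
s(-55, I(14, 13)) - 1*(-9256) = 5/3 - 1*(-9256) = 5/3 + 9256 = 27773/3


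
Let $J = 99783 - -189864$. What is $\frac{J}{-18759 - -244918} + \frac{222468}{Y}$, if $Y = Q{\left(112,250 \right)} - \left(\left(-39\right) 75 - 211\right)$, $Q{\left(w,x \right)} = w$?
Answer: $\frac{12813478467}{183641108} \approx 69.775$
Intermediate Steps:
$Y = 3248$ ($Y = 112 - \left(\left(-39\right) 75 - 211\right) = 112 - \left(-2925 - 211\right) = 112 - -3136 = 112 + 3136 = 3248$)
$J = 289647$ ($J = 99783 + 189864 = 289647$)
$\frac{J}{-18759 - -244918} + \frac{222468}{Y} = \frac{289647}{-18759 - -244918} + \frac{222468}{3248} = \frac{289647}{-18759 + 244918} + 222468 \cdot \frac{1}{3248} = \frac{289647}{226159} + \frac{55617}{812} = \frac{12813478467}{183641108}$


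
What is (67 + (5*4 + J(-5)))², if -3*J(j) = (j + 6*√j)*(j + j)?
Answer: 26521/9 + 8440*I*√5/3 ≈ 2946.8 + 6290.8*I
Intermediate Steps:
J(j) = -2*j*(j + 6*√j)/3 (J(j) = -(j + 6*√j)*(j + j)/3 = -(j + 6*√j)*2*j/3 = -2*j*(j + 6*√j)/3)
(67 + (5*4 + J(-5)))² = (67 + (5*4 + (-(-20)*I*√5 - ⅔*(-5)²)))² = (67 + (20 + (-(-20)*I*√5 - ⅔*25)))² = (67 + (20 + (20*I*√5 - 50/3)))² = (67 + (20 + (-50/3 + 20*I*√5)))² = (67 + (10/3 + 20*I*√5))² = (211/3 + 20*I*√5)²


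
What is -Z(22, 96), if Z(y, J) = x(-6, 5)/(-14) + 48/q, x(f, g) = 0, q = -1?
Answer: 48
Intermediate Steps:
Z(y, J) = -48 (Z(y, J) = 0/(-14) + 48/(-1) = 0*(-1/14) + 48*(-1) = 0 - 48 = -48)
-Z(22, 96) = -1*(-48) = 48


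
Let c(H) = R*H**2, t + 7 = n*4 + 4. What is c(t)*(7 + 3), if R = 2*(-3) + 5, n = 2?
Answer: -250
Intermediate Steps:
t = 5 (t = -7 + (2*4 + 4) = -7 + (8 + 4) = -7 + 12 = 5)
R = -1 (R = -6 + 5 = -1)
c(H) = -H**2
c(t)*(7 + 3) = (-1*5**2)*(7 + 3) = -1*25*10 = -25*10 = -250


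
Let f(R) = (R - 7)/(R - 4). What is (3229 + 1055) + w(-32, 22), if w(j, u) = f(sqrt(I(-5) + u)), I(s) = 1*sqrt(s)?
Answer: 4284 + (7 - sqrt(22 + I*sqrt(5)))/(4 - sqrt(22 + I*sqrt(5))) ≈ 4281.1 + 1.3184*I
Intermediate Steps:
I(s) = sqrt(s)
f(R) = (-7 + R)/(-4 + R)
w(j, u) = (-7 + sqrt(u + I*sqrt(5)))/(-4 + sqrt(u + I*sqrt(5))) (w(j, u) = (-7 + sqrt(sqrt(-5) + u))/(-4 + sqrt(sqrt(-5) + u)) = (-7 + sqrt(I*sqrt(5) + u))/(-4 + sqrt(I*sqrt(5) + u)) = (-7 + sqrt(u + I*sqrt(5)))/(-4 + sqrt(u + I*sqrt(5))))
(3229 + 1055) + w(-32, 22) = (3229 + 1055) + (-7 + sqrt(22 + I*sqrt(5)))/(-4 + sqrt(22 + I*sqrt(5))) = 4284 + (-7 + sqrt(22 + I*sqrt(5)))/(-4 + sqrt(22 + I*sqrt(5)))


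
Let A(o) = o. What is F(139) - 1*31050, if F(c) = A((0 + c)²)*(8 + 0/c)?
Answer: 123518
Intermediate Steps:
F(c) = 8*c² (F(c) = (0 + c)²*(8 + 0/c) = c²*(8 + 0) = c²*8 = 8*c²)
F(139) - 1*31050 = 8*139² - 1*31050 = 8*19321 - 31050 = 154568 - 31050 = 123518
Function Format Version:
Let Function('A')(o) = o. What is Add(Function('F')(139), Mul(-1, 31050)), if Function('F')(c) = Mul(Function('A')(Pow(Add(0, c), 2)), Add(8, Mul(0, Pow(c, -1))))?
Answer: 123518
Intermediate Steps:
Function('F')(c) = Mul(8, Pow(c, 2)) (Function('F')(c) = Mul(Pow(Add(0, c), 2), Add(8, Mul(0, Pow(c, -1)))) = Mul(Pow(c, 2), Add(8, 0)) = Mul(Pow(c, 2), 8) = Mul(8, Pow(c, 2)))
Add(Function('F')(139), Mul(-1, 31050)) = Add(Mul(8, Pow(139, 2)), Mul(-1, 31050)) = Add(Mul(8, 19321), -31050) = Add(154568, -31050) = 123518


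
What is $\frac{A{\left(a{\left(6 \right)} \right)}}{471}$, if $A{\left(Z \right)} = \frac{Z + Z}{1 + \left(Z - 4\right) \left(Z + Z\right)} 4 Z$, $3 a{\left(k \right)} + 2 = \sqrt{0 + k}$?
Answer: $- \frac{16}{101265} - \frac{32 \sqrt{6}}{33755} \approx -0.0024801$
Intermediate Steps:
$a{\left(k \right)} = - \frac{2}{3} + \frac{\sqrt{k}}{3}$ ($a{\left(k \right)} = - \frac{2}{3} + \frac{\sqrt{0 + k}}{3} = - \frac{2}{3} + \frac{\sqrt{k}}{3}$)
$A{\left(Z \right)} = \frac{8 Z^{2}}{1 + 2 Z \left(-4 + Z\right)}$ ($A{\left(Z \right)} = \frac{2 Z}{1 + \left(-4 + Z\right) 2 Z} 4 Z = \frac{2 Z}{1 + 2 Z \left(-4 + Z\right)} 4 Z = \frac{8 Z}{1 + 2 Z \left(-4 + Z\right)} Z = \frac{8 Z^{2}}{1 + 2 Z \left(-4 + Z\right)}$)
$\frac{A{\left(a{\left(6 \right)} \right)}}{471} = \frac{8 \left(- \frac{2}{3} + \frac{\sqrt{6}}{3}\right)^{2} \frac{1}{1 - 8 \left(- \frac{2}{3} + \frac{\sqrt{6}}{3}\right) + 2 \left(- \frac{2}{3} + \frac{\sqrt{6}}{3}\right)^{2}}}{471} = \frac{8 \left(- \frac{2}{3} + \frac{\sqrt{6}}{3}\right)^{2}}{1 + \left(\frac{16}{3} - \frac{8 \sqrt{6}}{3}\right) + 2 \left(- \frac{2}{3} + \frac{\sqrt{6}}{3}\right)^{2}} \cdot \frac{1}{471} = \frac{8 \left(- \frac{2}{3} + \frac{\sqrt{6}}{3}\right)^{2}}{\frac{19}{3} + 2 \left(- \frac{2}{3} + \frac{\sqrt{6}}{3}\right)^{2} - \frac{8 \sqrt{6}}{3}} \cdot \frac{1}{471} = \frac{8 \left(- \frac{2}{3} + \frac{\sqrt{6}}{3}\right)^{2}}{471 \left(\frac{19}{3} + 2 \left(- \frac{2}{3} + \frac{\sqrt{6}}{3}\right)^{2} - \frac{8 \sqrt{6}}{3}\right)}$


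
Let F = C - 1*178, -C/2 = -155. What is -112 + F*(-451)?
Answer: -59644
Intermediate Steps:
C = 310 (C = -2*(-155) = 310)
F = 132 (F = 310 - 1*178 = 310 - 178 = 132)
-112 + F*(-451) = -112 + 132*(-451) = -112 - 59532 = -59644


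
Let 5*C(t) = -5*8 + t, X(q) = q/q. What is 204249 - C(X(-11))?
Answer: 1021284/5 ≈ 2.0426e+5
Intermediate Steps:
X(q) = 1
C(t) = -8 + t/5 (C(t) = (-5*8 + t)/5 = (-40 + t)/5 = -8 + t/5)
204249 - C(X(-11)) = 204249 - (-8 + (⅕)*1) = 204249 - (-8 + ⅕) = 204249 - 1*(-39/5) = 204249 + 39/5 = 1021284/5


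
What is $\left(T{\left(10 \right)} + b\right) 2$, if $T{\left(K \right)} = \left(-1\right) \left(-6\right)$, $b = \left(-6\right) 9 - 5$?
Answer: $-106$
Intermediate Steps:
$b = -59$ ($b = -54 - 5 = -59$)
$T{\left(K \right)} = 6$
$\left(T{\left(10 \right)} + b\right) 2 = \left(6 - 59\right) 2 = \left(-53\right) 2 = -106$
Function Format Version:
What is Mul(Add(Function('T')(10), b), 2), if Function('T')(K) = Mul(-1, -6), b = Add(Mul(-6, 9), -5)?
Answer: -106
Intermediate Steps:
b = -59 (b = Add(-54, -5) = -59)
Function('T')(K) = 6
Mul(Add(Function('T')(10), b), 2) = Mul(Add(6, -59), 2) = Mul(-53, 2) = -106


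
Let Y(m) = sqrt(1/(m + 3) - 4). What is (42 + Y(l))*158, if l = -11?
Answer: 6636 + 79*I*sqrt(66)/2 ≈ 6636.0 + 320.9*I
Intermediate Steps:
Y(m) = sqrt(-4 + 1/(3 + m)) (Y(m) = sqrt(1/(3 + m) - 4) = sqrt(-4 + 1/(3 + m)))
(42 + Y(l))*158 = (42 + sqrt((-11 - 4*(-11))/(3 - 11)))*158 = (42 + sqrt((-11 + 44)/(-8)))*158 = (42 + sqrt(-1/8*33))*158 = (42 + sqrt(-33/8))*158 = (42 + I*sqrt(66)/4)*158 = 6636 + 79*I*sqrt(66)/2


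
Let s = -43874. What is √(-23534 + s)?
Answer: 4*I*√4213 ≈ 259.63*I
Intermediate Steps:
√(-23534 + s) = √(-23534 - 43874) = √(-67408) = 4*I*√4213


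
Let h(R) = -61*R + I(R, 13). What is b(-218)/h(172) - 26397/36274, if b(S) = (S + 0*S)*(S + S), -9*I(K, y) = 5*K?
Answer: -599022459/61722802 ≈ -9.7050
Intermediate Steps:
I(K, y) = -5*K/9
b(S) = 2*S² (b(S) = (S + 0)*(2*S) = S*(2*S) = 2*S²)
h(R) = -554*R/9 (h(R) = -61*R - 5*R/9 = -554*R/9)
b(-218)/h(172) - 26397/36274 = (2*(-218)²)/((-554/9*172)) - 26397/36274 = (2*47524)/(-95288/9) - 26397*1/36274 = 95048*(-9/95288) - 3771/5182 = -106929/11911 - 3771/5182 = -599022459/61722802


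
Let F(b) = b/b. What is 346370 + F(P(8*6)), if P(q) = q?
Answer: 346371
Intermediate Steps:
F(b) = 1
346370 + F(P(8*6)) = 346370 + 1 = 346371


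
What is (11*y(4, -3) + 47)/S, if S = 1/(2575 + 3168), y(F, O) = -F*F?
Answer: -740847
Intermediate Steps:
y(F, O) = -F**2
S = 1/5743 ≈ 0.00017412
(11*y(4, -3) + 47)/S = (11*(-1*4**2) + 47)/(1/5743) = (11*(-1*16) + 47)*5743 = (11*(-16) + 47)*5743 = (-176 + 47)*5743 = -129*5743 = -740847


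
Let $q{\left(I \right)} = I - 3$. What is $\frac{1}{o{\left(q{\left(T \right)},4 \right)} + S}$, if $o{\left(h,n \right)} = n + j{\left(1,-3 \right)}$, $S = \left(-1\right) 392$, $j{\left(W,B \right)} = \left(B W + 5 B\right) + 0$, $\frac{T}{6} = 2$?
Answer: $- \frac{1}{406} \approx -0.0024631$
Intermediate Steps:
$T = 12$ ($T = 6 \cdot 2 = 12$)
$j{\left(W,B \right)} = 5 B + B W$ ($j{\left(W,B \right)} = \left(5 B + B W\right) + 0 = 5 B + B W$)
$S = -392$
$q{\left(I \right)} = -3 + I$
$o{\left(h,n \right)} = -18 + n$ ($o{\left(h,n \right)} = n - 3 \left(5 + 1\right) = n - 18 = -18 + n$)
$\frac{1}{o{\left(q{\left(T \right)},4 \right)} + S} = \frac{1}{\left(-18 + 4\right) - 392} = \frac{1}{-14 - 392} = \frac{1}{-406} = - \frac{1}{406}$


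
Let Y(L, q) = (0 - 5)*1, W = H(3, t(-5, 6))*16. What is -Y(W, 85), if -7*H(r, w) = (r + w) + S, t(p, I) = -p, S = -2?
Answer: 5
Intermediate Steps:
H(r, w) = 2/7 - r/7 - w/7 (H(r, w) = -((r + w) - 2)/7 = -(-2 + r + w)/7 = 2/7 - r/7 - w/7)
W = -96/7 (W = (2/7 - ⅐*3 - (-1)*(-5)/7)*16 = (2/7 - 3/7 - ⅐*5)*16 = (2/7 - 3/7 - 5/7)*16 = -6/7*16 = -96/7 ≈ -13.714)
Y(L, q) = -5 (Y(L, q) = -5*1 = -5)
-Y(W, 85) = -1*(-5) = 5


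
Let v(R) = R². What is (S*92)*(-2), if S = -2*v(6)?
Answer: 13248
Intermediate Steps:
S = -72 (S = -2*6² = -2*36 = -72)
(S*92)*(-2) = -72*92*(-2) = -6624*(-2) = 13248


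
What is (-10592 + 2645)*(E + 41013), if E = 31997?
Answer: -580210470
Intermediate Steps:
(-10592 + 2645)*(E + 41013) = (-10592 + 2645)*(31997 + 41013) = -7947*73010 = -580210470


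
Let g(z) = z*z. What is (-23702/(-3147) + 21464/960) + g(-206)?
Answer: 5345606227/125880 ≈ 42466.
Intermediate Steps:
g(z) = z²
(-23702/(-3147) + 21464/960) + g(-206) = (-23702/(-3147) + 21464/960) + (-206)² = (-23702*(-1/3147) + 21464*(1/960)) + 42436 = (23702/3147 + 2683/120) + 42436 = 3762547/125880 + 42436 = 5345606227/125880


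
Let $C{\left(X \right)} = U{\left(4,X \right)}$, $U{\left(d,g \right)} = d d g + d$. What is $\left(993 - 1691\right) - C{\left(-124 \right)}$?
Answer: $1282$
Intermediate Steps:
$U{\left(d,g \right)} = d + g d^{2}$ ($U{\left(d,g \right)} = d^{2} g + d = g d^{2} + d = d + g d^{2}$)
$C{\left(X \right)} = 4 + 16 X$ ($C{\left(X \right)} = 4 \left(1 + 4 X\right) = 4 + 16 X$)
$\left(993 - 1691\right) - C{\left(-124 \right)} = \left(993 - 1691\right) - \left(4 + 16 \left(-124\right)\right) = \left(993 - 1691\right) - \left(4 - 1984\right) = -698 - -1980 = -698 + 1980 = 1282$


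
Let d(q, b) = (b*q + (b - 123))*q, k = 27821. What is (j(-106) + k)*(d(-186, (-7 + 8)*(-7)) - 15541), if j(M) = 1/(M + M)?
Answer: -1377389544183/212 ≈ -6.4971e+9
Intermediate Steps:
d(q, b) = q*(-123 + b + b*q) (d(q, b) = (b*q + (-123 + b))*q = (-123 + b + b*q)*q = q*(-123 + b + b*q))
j(M) = 1/(2*M)
(j(-106) + k)*(d(-186, (-7 + 8)*(-7)) - 15541) = ((½)/(-106) + 27821)*(-186*(-123 + (-7 + 8)*(-7) + ((-7 + 8)*(-7))*(-186)) - 15541) = ((½)*(-1/106) + 27821)*(-186*(-123 + 1*(-7) + (1*(-7))*(-186)) - 15541) = (-1/212 + 27821)*(-186*(-123 - 7 - 7*(-186)) - 15541) = 5898051*(-186*(-123 - 7 + 1302) - 15541)/212 = 5898051*(-186*1172 - 15541)/212 = 5898051*(-217992 - 15541)/212 = (5898051/212)*(-233533) = -1377389544183/212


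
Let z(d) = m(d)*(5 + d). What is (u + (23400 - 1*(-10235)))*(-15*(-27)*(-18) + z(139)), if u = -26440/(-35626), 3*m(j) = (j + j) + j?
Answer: 7624827122850/17813 ≈ 4.2805e+8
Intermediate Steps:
m(j) = j (m(j) = ((j + j) + j)/3 = (2*j + j)/3 = (3*j)/3 = j)
z(d) = d*(5 + d)
u = 13220/17813 (u = -26440*(-1/35626) = 13220/17813 ≈ 0.74216)
(u + (23400 - 1*(-10235)))*(-15*(-27)*(-18) + z(139)) = (13220/17813 + (23400 - 1*(-10235)))*(-15*(-27)*(-18) + 139*(5 + 139)) = (13220/17813 + (23400 + 10235))*(405*(-18) + 139*144) = (13220/17813 + 33635)*(-7290 + 20016) = (599153475/17813)*12726 = 7624827122850/17813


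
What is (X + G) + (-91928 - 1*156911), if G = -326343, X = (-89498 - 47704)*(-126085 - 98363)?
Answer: 30794139314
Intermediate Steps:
X = 30794714496 (X = -137202*(-224448) = 30794714496)
(X + G) + (-91928 - 1*156911) = (30794714496 - 326343) + (-91928 - 1*156911) = 30794388153 + (-91928 - 156911) = 30794388153 - 248839 = 30794139314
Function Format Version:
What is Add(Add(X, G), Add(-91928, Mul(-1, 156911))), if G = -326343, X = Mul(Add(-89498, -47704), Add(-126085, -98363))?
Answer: 30794139314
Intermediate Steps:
X = 30794714496 (X = Mul(-137202, -224448) = 30794714496)
Add(Add(X, G), Add(-91928, Mul(-1, 156911))) = Add(Add(30794714496, -326343), Add(-91928, Mul(-1, 156911))) = Add(30794388153, Add(-91928, -156911)) = Add(30794388153, -248839) = 30794139314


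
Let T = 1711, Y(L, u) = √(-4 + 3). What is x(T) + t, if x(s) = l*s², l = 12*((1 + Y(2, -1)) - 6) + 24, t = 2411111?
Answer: -102979645 + 35130252*I ≈ -1.0298e+8 + 3.513e+7*I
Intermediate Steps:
Y(L, u) = I (Y(L, u) = √(-1) = I)
l = -36 + 12*I (l = 12*((1 + I) - 6) + 24 = 12*(-5 + I) + 24 = (-60 + 12*I) + 24 = -36 + 12*I ≈ -36.0 + 12.0*I)
x(s) = s²*(-36 + 12*I) (x(s) = (-36 + 12*I)*s² = s²*(-36 + 12*I))
x(T) + t = 12*1711²*(-3 + I) + 2411111 = 12*2927521*(-3 + I) + 2411111 = (-105390756 + 35130252*I) + 2411111 = -102979645 + 35130252*I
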